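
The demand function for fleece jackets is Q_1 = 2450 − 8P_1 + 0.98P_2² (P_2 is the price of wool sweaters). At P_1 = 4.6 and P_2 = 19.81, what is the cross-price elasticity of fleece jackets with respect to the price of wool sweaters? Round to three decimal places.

0.275

At P_1 = 4.6 and P_2 = 19.81: Q_1 = 2797.787.
∂Q_1/∂P_2 = 1.96P_2 = 1.96(19.81) = 38.8276.
ε = (∂Q_1/∂P_2)(P_2/Q_1) = 38.8276 × (19.81/2797.787) ≈ 0.275.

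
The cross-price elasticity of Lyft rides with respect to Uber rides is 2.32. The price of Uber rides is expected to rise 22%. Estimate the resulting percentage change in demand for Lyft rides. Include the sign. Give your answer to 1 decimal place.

51.0%

%ΔQ ≈ ε × %ΔP of Uber rides = 2.32 × (22%) = 51.0%.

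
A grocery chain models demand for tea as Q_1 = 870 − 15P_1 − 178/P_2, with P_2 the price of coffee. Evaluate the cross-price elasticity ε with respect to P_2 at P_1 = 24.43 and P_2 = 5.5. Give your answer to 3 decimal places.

0.069

At P_1 = 24.43 and P_2 = 5.5: Q_1 = 471.186.
∂Q_1/∂P_2 = 178/P_2² = 5.8843.
ε = (∂Q_1/∂P_2)(P_2/Q_1) = 5.8843 × (5.5/471.186) ≈ 0.069.
ε > 0: substitutes.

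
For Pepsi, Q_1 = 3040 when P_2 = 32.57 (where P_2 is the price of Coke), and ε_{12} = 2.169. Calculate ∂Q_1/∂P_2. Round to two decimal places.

ε = (∂Q_1/∂P_2)·(P_2/Q_1) ⇒ ∂Q_1/∂P_2 = ε·Q_1/P_2 = 2.169 × 3040/32.57 ≈ 202.45.

202.45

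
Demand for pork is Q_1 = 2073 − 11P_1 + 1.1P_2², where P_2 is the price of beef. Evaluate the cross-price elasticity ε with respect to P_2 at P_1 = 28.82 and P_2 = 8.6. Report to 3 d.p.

At P_1 = 28.82 and P_2 = 8.6: Q_1 = 1837.336.
∂Q_1/∂P_2 = 2.2P_2 = 2.2(8.6) = 18.9200.
ε = (∂Q_1/∂P_2)(P_2/Q_1) = 18.9200 × (8.6/1837.336) ≈ 0.089.

0.089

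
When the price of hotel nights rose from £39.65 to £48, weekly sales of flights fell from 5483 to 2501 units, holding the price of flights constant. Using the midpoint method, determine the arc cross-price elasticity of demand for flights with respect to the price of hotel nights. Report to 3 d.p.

ΔQ_A = 2501 − 5483 = -2982; ΔP_B = 48 − 39.65 = 8.35.
Midpoints: Q̄_A = 3992.0, P̄_B = 43.83.
ε = (ΔQ_A/Q̄_A)/(ΔP_B/P̄_B) = (-2982/3992.0)/(8.35/43.83) ≈ -3.921.
ε < 0: flights and hotel nights are complements.

-3.921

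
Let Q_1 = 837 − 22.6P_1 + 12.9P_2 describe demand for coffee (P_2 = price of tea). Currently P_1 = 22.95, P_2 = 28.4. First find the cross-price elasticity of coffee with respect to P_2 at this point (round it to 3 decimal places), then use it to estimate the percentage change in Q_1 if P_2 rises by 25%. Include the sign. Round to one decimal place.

13.4%

At P_1 = 22.95, P_2 = 28.4: Q_1 = 684.69.
∂Q_1/∂P_2 = 12.9.
ε = (∂Q_1/∂P_2)(P_2/Q_1) = 12.9000 × 28.4/684.69 ≈ 0.535.
%ΔQ_1 ≈ ε × %ΔP_2 = 0.535 × (25%) = 13.4%.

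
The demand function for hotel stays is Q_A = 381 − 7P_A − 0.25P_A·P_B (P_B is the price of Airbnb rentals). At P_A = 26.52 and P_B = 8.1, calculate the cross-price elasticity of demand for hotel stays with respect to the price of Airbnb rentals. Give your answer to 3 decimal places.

-0.379

At P_A = 26.52 and P_B = 8.1: Q_A = 141.657.
∂Q_A/∂P_B = -0.25P_A = -0.25(26.52) = -6.6300.
ε = (∂Q_A/∂P_B)(P_B/Q_A) = -6.6300 × (8.1/141.657) ≈ -0.379.
ε < 0: complements.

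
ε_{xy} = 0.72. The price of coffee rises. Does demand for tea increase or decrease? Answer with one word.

increase

ε > 0 and the price of coffee rises, so the quantity of tea moves in the same direction: it increases.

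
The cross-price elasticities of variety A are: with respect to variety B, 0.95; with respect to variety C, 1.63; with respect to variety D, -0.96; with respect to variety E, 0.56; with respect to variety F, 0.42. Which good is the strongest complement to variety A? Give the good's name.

variety D

Complements have ε < 0. The most negative value is -0.96 (variety D).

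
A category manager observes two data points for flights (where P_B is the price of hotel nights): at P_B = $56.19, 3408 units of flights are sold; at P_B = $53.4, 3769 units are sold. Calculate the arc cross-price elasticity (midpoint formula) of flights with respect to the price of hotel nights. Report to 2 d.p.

-1.98

ΔQ_A = 3769 − 3408 = 361; ΔP_B = 53.4 − 56.19 = -2.79.
Midpoints: Q̄_A = 3588.5, P̄_B = 54.80.
ε = (ΔQ_A/Q̄_A)/(ΔP_B/P̄_B) = (361/3588.5)/(-2.79/54.80) ≈ -1.98.
ε < 0: flights and hotel nights are complements.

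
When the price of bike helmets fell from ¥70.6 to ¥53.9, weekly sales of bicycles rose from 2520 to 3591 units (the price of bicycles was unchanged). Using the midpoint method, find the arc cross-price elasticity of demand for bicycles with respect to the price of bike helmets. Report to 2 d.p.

-1.31

ΔQ_A = 3591 − 2520 = 1071; ΔP_B = 53.9 − 70.6 = -16.7.
Midpoints: Q̄_A = 3055.5, P̄_B = 62.25.
ε = (ΔQ_A/Q̄_A)/(ΔP_B/P̄_B) = (1071/3055.5)/(-16.7/62.25) ≈ -1.31.
ε < 0: bicycles and bike helmets are complements.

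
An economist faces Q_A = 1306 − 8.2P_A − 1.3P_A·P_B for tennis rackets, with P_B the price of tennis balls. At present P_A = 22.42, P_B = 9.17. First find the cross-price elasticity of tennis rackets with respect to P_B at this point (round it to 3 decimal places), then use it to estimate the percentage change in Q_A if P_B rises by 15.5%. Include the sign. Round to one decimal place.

-4.9%

At P_A = 22.42, P_B = 9.17: Q_A = 854.887.
∂Q_A/∂P_B = -1.3P_A = -29.1460.
ε = (∂Q_A/∂P_B)(P_B/Q_A) = -29.1460 × 9.17/854.887 ≈ -0.313.
%ΔQ_A ≈ ε × %ΔP_B = -0.313 × (15.5%) = -4.9%.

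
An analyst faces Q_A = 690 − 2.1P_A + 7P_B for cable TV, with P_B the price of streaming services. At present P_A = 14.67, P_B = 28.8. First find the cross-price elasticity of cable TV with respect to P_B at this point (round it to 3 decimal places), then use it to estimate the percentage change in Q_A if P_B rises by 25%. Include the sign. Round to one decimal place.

At P_A = 14.67, P_B = 28.8: Q_A = 860.793.
∂Q_A/∂P_B = 7.
ε = (∂Q_A/∂P_B)(P_B/Q_A) = 7.0000 × 28.8/860.793 ≈ 0.234.
%ΔQ_A ≈ ε × %ΔP_B = 0.234 × (25%) = 5.9%.

5.9%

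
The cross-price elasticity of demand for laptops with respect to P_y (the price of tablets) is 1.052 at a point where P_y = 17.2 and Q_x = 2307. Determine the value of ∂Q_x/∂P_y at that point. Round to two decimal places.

141.10

ε = (∂Q_x/∂P_y)·(P_y/Q_x) ⇒ ∂Q_x/∂P_y = ε·Q_x/P_y = 1.052 × 2307/17.2 ≈ 141.10.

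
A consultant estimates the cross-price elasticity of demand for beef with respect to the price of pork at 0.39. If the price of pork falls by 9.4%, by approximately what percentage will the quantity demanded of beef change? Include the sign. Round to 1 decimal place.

-3.7%

%ΔQ ≈ ε × %ΔP of pork = 0.39 × (-9.4%) = -3.7%.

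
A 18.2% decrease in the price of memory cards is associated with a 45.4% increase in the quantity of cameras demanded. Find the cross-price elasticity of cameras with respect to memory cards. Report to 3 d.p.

ε = (%ΔQ of cameras) / (%ΔP of memory cards) = (45.4%) / (-18.2%) ≈ -2.495.

-2.495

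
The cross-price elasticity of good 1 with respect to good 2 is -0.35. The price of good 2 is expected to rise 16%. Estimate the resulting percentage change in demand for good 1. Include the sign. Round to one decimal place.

%ΔQ ≈ ε × %ΔP of good 2 = -0.35 × (16%) = -5.6%.

-5.6%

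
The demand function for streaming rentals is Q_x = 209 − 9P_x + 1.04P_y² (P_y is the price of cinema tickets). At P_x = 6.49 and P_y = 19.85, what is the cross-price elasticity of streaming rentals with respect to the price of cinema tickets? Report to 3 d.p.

At P_x = 6.49 and P_y = 19.85: Q_x = 560.373.
∂Q_x/∂P_y = 2.08P_y = 2.08(19.85) = 41.2880.
ε = (∂Q_x/∂P_y)(P_y/Q_x) = 41.2880 × (19.85/560.373) ≈ 1.463.

1.463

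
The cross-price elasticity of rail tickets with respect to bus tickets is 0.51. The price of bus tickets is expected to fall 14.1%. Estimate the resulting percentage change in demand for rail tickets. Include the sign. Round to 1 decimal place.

-7.2%

%ΔQ ≈ ε × %ΔP of bus tickets = 0.51 × (-14.1%) = -7.2%.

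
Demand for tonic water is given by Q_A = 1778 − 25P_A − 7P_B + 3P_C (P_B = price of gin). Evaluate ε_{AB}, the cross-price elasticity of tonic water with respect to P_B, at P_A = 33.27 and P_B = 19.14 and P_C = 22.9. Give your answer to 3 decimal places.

At P_A = 33.27 and P_B = 19.14 and P_C = 22.9: Q_A = 880.97.
∂Q_A/∂P_B = -7.
ε = (∂Q_A/∂P_B)(P_B/Q_A) = -7 × (19.14/880.97) ≈ -0.152.

-0.152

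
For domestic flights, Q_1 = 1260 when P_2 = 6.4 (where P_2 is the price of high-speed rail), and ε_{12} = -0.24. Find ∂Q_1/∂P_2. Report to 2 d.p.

-47.25

ε = (∂Q_1/∂P_2)·(P_2/Q_1) ⇒ ∂Q_1/∂P_2 = ε·Q_1/P_2 = -0.24 × 1260/6.4 ≈ -47.25.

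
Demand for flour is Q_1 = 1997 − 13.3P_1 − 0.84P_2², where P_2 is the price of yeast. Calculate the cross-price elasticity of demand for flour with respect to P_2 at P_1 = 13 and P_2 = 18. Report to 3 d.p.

-0.351

At P_1 = 13 and P_2 = 18: Q_1 = 1551.94.
∂Q_1/∂P_2 = -1.68P_2 = -1.68(18) = -30.2400.
ε = (∂Q_1/∂P_2)(P_2/Q_1) = -30.2400 × (18/1551.94) ≈ -0.351.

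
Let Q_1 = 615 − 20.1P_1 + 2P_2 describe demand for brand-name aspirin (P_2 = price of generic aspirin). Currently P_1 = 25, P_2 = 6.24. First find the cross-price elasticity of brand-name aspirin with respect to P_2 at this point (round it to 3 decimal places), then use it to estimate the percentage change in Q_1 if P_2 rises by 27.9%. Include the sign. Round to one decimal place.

2.8%

At P_1 = 25, P_2 = 6.24: Q_1 = 124.98.
∂Q_1/∂P_2 = 2.
ε = (∂Q_1/∂P_2)(P_2/Q_1) = 2.0000 × 6.24/124.98 ≈ 0.100.
%ΔQ_1 ≈ ε × %ΔP_2 = 0.100 × (27.9%) = 2.8%.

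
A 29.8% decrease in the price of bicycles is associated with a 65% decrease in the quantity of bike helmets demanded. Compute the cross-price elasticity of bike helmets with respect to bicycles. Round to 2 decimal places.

ε = (%ΔQ of bike helmets) / (%ΔP of bicycles) = (-65%) / (-29.8%) ≈ 2.18.
Positive cross-price elasticity: substitutes.

2.18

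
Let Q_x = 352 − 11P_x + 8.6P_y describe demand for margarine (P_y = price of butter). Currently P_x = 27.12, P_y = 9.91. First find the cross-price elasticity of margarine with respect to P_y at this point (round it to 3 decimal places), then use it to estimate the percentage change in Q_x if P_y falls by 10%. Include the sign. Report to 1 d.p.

At P_x = 27.12, P_y = 9.91: Q_x = 138.906.
∂Q_x/∂P_y = 8.6.
ε = (∂Q_x/∂P_y)(P_y/Q_x) = 8.6000 × 9.91/138.906 ≈ 0.614.
%ΔQ_x ≈ ε × %ΔP_y = 0.614 × (-10%) = -6.1%.

-6.1%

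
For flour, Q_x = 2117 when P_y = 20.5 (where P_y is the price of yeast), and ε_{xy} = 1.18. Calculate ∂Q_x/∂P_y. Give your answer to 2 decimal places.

ε = (∂Q_x/∂P_y)·(P_y/Q_x) ⇒ ∂Q_x/∂P_y = ε·Q_x/P_y = 1.18 × 2117/20.5 ≈ 121.86.

121.86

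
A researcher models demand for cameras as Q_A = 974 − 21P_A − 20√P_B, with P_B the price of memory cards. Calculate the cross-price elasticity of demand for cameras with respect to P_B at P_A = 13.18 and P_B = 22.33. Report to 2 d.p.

At P_A = 13.18 and P_B = 22.33: Q_A = 602.711.
∂Q_A/∂P_B = -20/(2√P_B) = -20/(2√22.33) = -2.1162.
ε = (∂Q_A/∂P_B)(P_B/Q_A) = -2.1162 × (22.33/602.711) ≈ -0.08.

-0.08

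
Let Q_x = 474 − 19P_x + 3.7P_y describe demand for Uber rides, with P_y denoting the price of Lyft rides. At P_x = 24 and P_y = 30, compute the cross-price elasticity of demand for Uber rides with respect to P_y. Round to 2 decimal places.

0.86

At P_x = 24 and P_y = 30: Q_x = 129.
∂Q_x/∂P_y = 3.7.
ε = (∂Q_x/∂P_y)(P_y/Q_x) = 3.7 × (30/129) ≈ 0.86.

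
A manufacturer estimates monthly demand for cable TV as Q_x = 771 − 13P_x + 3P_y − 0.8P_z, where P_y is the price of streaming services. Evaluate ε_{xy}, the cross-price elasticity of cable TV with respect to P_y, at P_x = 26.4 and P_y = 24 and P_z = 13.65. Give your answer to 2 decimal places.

0.15

At P_x = 26.4 and P_y = 24 and P_z = 13.65: Q_x = 488.88.
∂Q_x/∂P_y = 3.
ε = (∂Q_x/∂P_y)(P_y/Q_x) = 3 × (24/488.88) ≈ 0.15.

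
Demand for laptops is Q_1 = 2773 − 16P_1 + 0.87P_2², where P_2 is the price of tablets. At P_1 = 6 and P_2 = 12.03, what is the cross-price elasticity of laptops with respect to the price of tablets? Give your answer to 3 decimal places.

0.090

At P_1 = 6 and P_2 = 12.03: Q_1 = 2802.907.
∂Q_1/∂P_2 = 1.74P_2 = 1.74(12.03) = 20.9322.
ε = (∂Q_1/∂P_2)(P_2/Q_1) = 20.9322 × (12.03/2802.907) ≈ 0.090.
ε > 0: substitutes.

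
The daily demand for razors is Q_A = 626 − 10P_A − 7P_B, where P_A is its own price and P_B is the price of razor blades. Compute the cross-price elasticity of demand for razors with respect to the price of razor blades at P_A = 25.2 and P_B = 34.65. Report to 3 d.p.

At P_A = 25.2 and P_B = 34.65: Q_A = 131.45.
∂Q_A/∂P_B = -7.
ε = (∂Q_A/∂P_B)(P_B/Q_A) = -7 × (34.65/131.45) ≈ -1.845.
Since ε < 0, razors and razor blades are complements.

-1.845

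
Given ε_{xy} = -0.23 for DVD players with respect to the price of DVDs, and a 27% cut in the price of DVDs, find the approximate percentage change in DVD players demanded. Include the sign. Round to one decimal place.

6.2%

%ΔQ ≈ ε × %ΔP of DVDs = -0.23 × (-27%) = 6.2%.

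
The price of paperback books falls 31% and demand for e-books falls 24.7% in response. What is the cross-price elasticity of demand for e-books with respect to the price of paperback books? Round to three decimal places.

ε = (%ΔQ of e-books) / (%ΔP of paperback books) = (-24.7%) / (-31%) ≈ 0.797.
Positive cross-price elasticity: substitutes.

0.797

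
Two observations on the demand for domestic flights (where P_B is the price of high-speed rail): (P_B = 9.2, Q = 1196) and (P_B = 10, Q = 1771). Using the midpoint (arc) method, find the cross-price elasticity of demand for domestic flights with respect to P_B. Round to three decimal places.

4.651

ΔQ_A = 1771 − 1196 = 575; ΔP_B = 10 − 9.2 = 0.8.
Midpoints: Q̄_A = 1483.5, P̄_B = 9.60.
ε = (ΔQ_A/Q̄_A)/(ΔP_B/P̄_B) = (575/1483.5)/(0.8/9.60) ≈ 4.651.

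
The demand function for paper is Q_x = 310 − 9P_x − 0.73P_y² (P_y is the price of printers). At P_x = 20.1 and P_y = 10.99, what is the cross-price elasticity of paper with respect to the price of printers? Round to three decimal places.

-4.308

At P_x = 20.1 and P_y = 10.99: Q_x = 40.931.
∂Q_x/∂P_y = -1.46P_y = -1.46(10.99) = -16.0454.
ε = (∂Q_x/∂P_y)(P_y/Q_x) = -16.0454 × (10.99/40.931) ≈ -4.308.
ε < 0: complements.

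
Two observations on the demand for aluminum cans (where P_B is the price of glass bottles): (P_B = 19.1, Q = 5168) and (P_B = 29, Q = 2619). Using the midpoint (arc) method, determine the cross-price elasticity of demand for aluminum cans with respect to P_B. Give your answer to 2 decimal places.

-1.59

ΔQ_A = 2619 − 5168 = -2549; ΔP_B = 29 − 19.1 = 9.9.
Midpoints: Q̄_A = 3893.5, P̄_B = 24.05.
ε = (ΔQ_A/Q̄_A)/(ΔP_B/P̄_B) = (-2549/3893.5)/(9.9/24.05) ≈ -1.59.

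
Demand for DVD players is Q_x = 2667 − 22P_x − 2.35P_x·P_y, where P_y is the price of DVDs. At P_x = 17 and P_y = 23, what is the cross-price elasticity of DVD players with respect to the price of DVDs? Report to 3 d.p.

-0.669

At P_x = 17 and P_y = 23: Q_x = 1374.15.
∂Q_x/∂P_y = -2.35P_x = -2.35(17) = -39.9500.
ε = (∂Q_x/∂P_y)(P_y/Q_x) = -39.9500 × (23/1374.15) ≈ -0.669.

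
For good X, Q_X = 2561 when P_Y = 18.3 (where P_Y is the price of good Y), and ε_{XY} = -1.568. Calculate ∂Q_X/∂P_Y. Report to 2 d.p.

-219.43

ε = (∂Q_X/∂P_Y)·(P_Y/Q_X) ⇒ ∂Q_X/∂P_Y = ε·Q_X/P_Y = -1.568 × 2561/18.3 ≈ -219.43.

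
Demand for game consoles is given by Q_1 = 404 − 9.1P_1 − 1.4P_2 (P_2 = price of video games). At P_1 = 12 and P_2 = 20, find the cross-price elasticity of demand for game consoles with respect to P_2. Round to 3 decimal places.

-0.105

At P_1 = 12 and P_2 = 20: Q_1 = 266.8.
∂Q_1/∂P_2 = -1.4.
ε = (∂Q_1/∂P_2)(P_2/Q_1) = -1.4 × (20/266.8) ≈ -0.105.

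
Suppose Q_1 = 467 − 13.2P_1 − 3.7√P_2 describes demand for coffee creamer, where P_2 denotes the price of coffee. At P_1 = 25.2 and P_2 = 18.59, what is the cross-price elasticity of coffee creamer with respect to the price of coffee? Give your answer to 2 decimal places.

-0.07

At P_1 = 25.2 and P_2 = 18.59: Q_1 = 118.407.
∂Q_1/∂P_2 = -3.7/(2√P_2) = -3.7/(2√18.59) = -0.4291.
ε = (∂Q_1/∂P_2)(P_2/Q_1) = -0.4291 × (18.59/118.407) ≈ -0.07.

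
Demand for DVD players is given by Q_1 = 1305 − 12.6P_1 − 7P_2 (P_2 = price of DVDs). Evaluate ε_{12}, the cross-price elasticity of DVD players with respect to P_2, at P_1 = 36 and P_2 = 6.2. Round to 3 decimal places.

At P_1 = 36 and P_2 = 6.2: Q_1 = 808.
∂Q_1/∂P_2 = -7.
ε = (∂Q_1/∂P_2)(P_2/Q_1) = -7 × (6.2/808) ≈ -0.054.

-0.054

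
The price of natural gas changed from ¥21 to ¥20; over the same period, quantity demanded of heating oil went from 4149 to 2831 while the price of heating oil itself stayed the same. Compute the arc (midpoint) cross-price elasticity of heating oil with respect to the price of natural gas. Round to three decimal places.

ΔQ_A = 2831 − 4149 = -1318; ΔP_B = 20 − 21 = -1.
Midpoints: Q̄_A = 3490.0, P̄_B = 20.50.
ε = (ΔQ_A/Q̄_A)/(ΔP_B/P̄_B) = (-1318/3490.0)/(-1/20.50) ≈ 7.742.

7.742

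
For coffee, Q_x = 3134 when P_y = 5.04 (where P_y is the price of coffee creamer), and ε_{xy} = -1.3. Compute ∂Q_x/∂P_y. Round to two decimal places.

-808.37

ε = (∂Q_x/∂P_y)·(P_y/Q_x) ⇒ ∂Q_x/∂P_y = ε·Q_x/P_y = -1.3 × 3134/5.04 ≈ -808.37.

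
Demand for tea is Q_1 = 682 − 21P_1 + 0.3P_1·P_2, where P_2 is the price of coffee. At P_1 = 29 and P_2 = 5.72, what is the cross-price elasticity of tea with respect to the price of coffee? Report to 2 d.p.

At P_1 = 29 and P_2 = 5.72: Q_1 = 122.764.
∂Q_1/∂P_2 = 0.3P_1 = 0.3(29) = 8.7000.
ε = (∂Q_1/∂P_2)(P_2/Q_1) = 8.7000 × (5.72/122.764) ≈ 0.41.
ε > 0: substitutes.

0.41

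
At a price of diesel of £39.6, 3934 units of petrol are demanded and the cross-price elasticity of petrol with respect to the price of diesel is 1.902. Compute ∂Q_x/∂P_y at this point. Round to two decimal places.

ε = (∂Q_x/∂P_y)·(P_y/Q_x) ⇒ ∂Q_x/∂P_y = ε·Q_x/P_y = 1.902 × 3934/39.6 ≈ 188.95.

188.95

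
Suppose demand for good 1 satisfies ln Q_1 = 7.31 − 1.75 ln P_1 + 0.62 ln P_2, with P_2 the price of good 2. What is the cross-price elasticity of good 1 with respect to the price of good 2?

0.62

In a log-linear (constant-elasticity) demand function, the coefficient on ln P_2 is the cross-price elasticity.
ε = 0.62. Positive, so good 1 and good 2 are substitutes.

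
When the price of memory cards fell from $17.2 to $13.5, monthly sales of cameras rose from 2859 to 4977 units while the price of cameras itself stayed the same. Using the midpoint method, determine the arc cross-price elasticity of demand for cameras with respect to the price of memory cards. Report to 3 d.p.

-2.243

ΔQ_A = 4977 − 2859 = 2118; ΔP_B = 13.5 − 17.2 = -3.7.
Midpoints: Q̄_A = 3918.0, P̄_B = 15.35.
ε = (ΔQ_A/Q̄_A)/(ΔP_B/P̄_B) = (2118/3918.0)/(-3.7/15.35) ≈ -2.243.
ε < 0: cameras and memory cards are complements.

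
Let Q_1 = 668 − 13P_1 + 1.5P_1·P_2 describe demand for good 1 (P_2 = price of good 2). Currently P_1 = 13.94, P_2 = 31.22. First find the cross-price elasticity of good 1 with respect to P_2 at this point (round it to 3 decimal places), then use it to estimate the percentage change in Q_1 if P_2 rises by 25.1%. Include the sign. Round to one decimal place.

At P_1 = 13.94, P_2 = 31.22: Q_1 = 1139.590.
∂Q_1/∂P_2 = 1.5P_1 = 20.9100.
ε = (∂Q_1/∂P_2)(P_2/Q_1) = 20.9100 × 31.22/1139.590 ≈ 0.573.
%ΔQ_1 ≈ ε × %ΔP_2 = 0.573 × (25.1%) = 14.4%.

14.4%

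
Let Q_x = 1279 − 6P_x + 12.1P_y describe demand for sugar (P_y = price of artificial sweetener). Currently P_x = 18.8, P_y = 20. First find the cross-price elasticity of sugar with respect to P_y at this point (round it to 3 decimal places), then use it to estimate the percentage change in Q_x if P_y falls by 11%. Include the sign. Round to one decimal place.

At P_x = 18.8, P_y = 20: Q_x = 1408.2.
∂Q_x/∂P_y = 12.1.
ε = (∂Q_x/∂P_y)(P_y/Q_x) = 12.1000 × 20/1408.2 ≈ 0.172.
%ΔQ_x ≈ ε × %ΔP_y = 0.172 × (-11%) = -1.9%.

-1.9%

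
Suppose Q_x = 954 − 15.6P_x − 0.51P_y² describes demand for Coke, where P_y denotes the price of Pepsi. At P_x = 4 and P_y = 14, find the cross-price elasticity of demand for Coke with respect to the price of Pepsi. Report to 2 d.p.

At P_x = 4 and P_y = 14: Q_x = 791.64.
∂Q_x/∂P_y = -1.02P_y = -1.02(14) = -14.2800.
ε = (∂Q_x/∂P_y)(P_y/Q_x) = -14.2800 × (14/791.64) ≈ -0.25.
ε < 0: complements.

-0.25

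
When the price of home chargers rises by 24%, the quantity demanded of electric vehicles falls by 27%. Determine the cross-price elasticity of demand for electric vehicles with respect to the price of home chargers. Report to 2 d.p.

-1.13

ε = (%ΔQ of electric vehicles) / (%ΔP of home chargers) = (-27%) / (24%) ≈ -1.13.
Negative cross-price elasticity: complements.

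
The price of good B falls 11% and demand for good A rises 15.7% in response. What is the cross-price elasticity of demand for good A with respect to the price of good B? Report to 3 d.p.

-1.427

ε = (%ΔQ of good A) / (%ΔP of good B) = (15.7%) / (-11%) ≈ -1.427.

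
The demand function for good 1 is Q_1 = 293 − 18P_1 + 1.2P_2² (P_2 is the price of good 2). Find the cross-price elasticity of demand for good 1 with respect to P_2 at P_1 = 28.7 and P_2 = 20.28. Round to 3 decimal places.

At P_1 = 28.7 and P_2 = 20.28: Q_1 = 269.934.
∂Q_1/∂P_2 = 2.4P_2 = 2.4(20.28) = 48.6720.
ε = (∂Q_1/∂P_2)(P_2/Q_1) = 48.6720 × (20.28/269.934) ≈ 3.657.
ε > 0: substitutes.

3.657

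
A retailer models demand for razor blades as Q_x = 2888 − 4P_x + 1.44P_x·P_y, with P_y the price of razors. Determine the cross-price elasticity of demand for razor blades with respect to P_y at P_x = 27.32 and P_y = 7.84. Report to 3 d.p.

At P_x = 27.32 and P_y = 7.84: Q_x = 3087.152.
∂Q_x/∂P_y = 1.44P_x = 1.44(27.32) = 39.3408.
ε = (∂Q_x/∂P_y)(P_y/Q_x) = 39.3408 × (7.84/3087.152) ≈ 0.100.

0.100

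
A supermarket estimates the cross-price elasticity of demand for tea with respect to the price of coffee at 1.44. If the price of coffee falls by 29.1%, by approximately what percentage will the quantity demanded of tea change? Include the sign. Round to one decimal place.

%ΔQ ≈ ε × %ΔP of coffee = 1.44 × (-29.1%) = -41.9%.
Demand for tea falls by about 41.9%.

-41.9%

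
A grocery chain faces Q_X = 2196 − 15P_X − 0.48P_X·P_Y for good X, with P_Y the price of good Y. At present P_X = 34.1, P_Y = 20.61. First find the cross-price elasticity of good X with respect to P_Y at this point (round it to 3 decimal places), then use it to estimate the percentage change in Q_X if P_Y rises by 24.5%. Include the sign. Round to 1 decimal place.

At P_X = 34.1, P_Y = 20.61: Q_X = 1347.156.
∂Q_X/∂P_Y = -0.48P_X = -16.3680.
ε = (∂Q_X/∂P_Y)(P_Y/Q_X) = -16.3680 × 20.61/1347.156 ≈ -0.250.
%ΔQ_X ≈ ε × %ΔP_Y = -0.250 × (24.5%) = -6.1%.

-6.1%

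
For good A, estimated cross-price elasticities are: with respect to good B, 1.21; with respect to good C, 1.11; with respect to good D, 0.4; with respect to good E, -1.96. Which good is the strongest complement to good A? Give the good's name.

good E

Complements have ε < 0. The most negative value is -1.96 (good E).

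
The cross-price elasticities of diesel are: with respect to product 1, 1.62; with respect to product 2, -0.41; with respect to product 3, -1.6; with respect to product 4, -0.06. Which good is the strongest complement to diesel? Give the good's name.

product 3

Complements have ε < 0. The most negative value is -1.6 (product 3).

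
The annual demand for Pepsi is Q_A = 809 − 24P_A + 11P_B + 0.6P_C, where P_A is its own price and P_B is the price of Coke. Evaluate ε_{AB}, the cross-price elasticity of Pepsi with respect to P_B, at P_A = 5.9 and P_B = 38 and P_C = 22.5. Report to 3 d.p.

At P_A = 5.9 and P_B = 38 and P_C = 22.5: Q_A = 1098.9.
∂Q_A/∂P_B = 11.
ε = (∂Q_A/∂P_B)(P_B/Q_A) = 11 × (38/1098.9) ≈ 0.380.
Since ε > 0, Pepsi and Coke are substitutes.

0.380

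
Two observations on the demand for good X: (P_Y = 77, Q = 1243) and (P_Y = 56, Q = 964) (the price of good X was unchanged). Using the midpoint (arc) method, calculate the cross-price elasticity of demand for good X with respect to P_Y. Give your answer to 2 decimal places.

0.80

ΔQ_X = 964 − 1243 = -279; ΔP_Y = 56 − 77 = -21.
Midpoints: Q̄_X = 1103.5, P̄_Y = 66.50.
ε = (ΔQ_X/Q̄_X)/(ΔP_Y/P̄_Y) = (-279/1103.5)/(-21/66.50) ≈ 0.80.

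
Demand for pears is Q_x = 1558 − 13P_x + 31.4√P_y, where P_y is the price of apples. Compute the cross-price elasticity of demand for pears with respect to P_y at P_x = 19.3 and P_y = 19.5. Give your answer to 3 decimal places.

At P_x = 19.3 and P_y = 19.5: Q_x = 1445.759.
∂Q_x/∂P_y = 31.4/(2√P_y) = 31.4/(2√19.5) = 3.5553.
ε = (∂Q_x/∂P_y)(P_y/Q_x) = 3.5553 × (19.5/1445.759) ≈ 0.048.

0.048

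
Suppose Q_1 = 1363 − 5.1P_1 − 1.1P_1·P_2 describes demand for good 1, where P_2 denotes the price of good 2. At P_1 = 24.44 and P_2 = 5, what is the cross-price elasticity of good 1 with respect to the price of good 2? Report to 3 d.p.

At P_1 = 24.44 and P_2 = 5: Q_1 = 1103.936.
∂Q_1/∂P_2 = -1.1P_1 = -1.1(24.44) = -26.8840.
ε = (∂Q_1/∂P_2)(P_2/Q_1) = -26.8840 × (5/1103.936) ≈ -0.122.

-0.122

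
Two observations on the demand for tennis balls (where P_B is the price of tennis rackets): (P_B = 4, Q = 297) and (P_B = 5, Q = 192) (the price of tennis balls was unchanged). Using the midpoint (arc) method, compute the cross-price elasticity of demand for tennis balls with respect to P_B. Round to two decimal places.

-1.93

ΔQ_A = 192 − 297 = -105; ΔP_B = 5 − 4 = 1.
Midpoints: Q̄_A = 244.5, P̄_B = 4.50.
ε = (ΔQ_A/Q̄_A)/(ΔP_B/P̄_B) = (-105/244.5)/(1/4.50) ≈ -1.93.
ε < 0: tennis balls and tennis rackets are complements.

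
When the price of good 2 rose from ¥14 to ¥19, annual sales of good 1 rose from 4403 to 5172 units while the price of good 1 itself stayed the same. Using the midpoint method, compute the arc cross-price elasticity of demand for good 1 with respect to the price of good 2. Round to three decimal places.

ΔQ_1 = 5172 − 4403 = 769; ΔP_2 = 19 − 14 = 5.
Midpoints: Q̄_1 = 4787.5, P̄_2 = 16.50.
ε = (ΔQ_1/Q̄_1)/(ΔP_2/P̄_2) = (769/4787.5)/(5/16.50) ≈ 0.530.
ε > 0: good 1 and good 2 are substitutes.

0.530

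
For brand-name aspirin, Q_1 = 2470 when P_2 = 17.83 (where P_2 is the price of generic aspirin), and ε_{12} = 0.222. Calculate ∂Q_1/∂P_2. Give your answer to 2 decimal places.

30.75

ε = (∂Q_1/∂P_2)·(P_2/Q_1) ⇒ ∂Q_1/∂P_2 = ε·Q_1/P_2 = 0.222 × 2470/17.83 ≈ 30.75.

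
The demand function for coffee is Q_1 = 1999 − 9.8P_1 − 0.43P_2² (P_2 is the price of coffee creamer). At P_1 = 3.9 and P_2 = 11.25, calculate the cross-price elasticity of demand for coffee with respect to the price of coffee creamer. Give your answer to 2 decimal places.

-0.06

At P_1 = 3.9 and P_2 = 11.25: Q_1 = 1906.358.
∂Q_1/∂P_2 = -0.86P_2 = -0.86(11.25) = -9.6750.
ε = (∂Q_1/∂P_2)(P_2/Q_1) = -9.6750 × (11.25/1906.358) ≈ -0.06.
ε < 0: complements.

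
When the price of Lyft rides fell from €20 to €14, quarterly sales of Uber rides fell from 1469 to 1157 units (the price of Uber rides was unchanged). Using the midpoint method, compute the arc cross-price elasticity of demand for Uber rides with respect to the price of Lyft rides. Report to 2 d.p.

ΔQ_A = 1157 − 1469 = -312; ΔP_B = 14 − 20 = -6.
Midpoints: Q̄_A = 1313.0, P̄_B = 17.00.
ε = (ΔQ_A/Q̄_A)/(ΔP_B/P̄_B) = (-312/1313.0)/(-6/17.00) ≈ 0.67.
ε > 0: Uber rides and Lyft rides are substitutes.

0.67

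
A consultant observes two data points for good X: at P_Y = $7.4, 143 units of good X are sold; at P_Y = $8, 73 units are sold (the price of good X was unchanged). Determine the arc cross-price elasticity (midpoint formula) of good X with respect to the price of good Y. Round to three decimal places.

ΔQ_X = 73 − 143 = -70; ΔP_Y = 8 − 7.4 = 0.6.
Midpoints: Q̄_X = 108.0, P̄_Y = 7.70.
ε = (ΔQ_X/Q̄_X)/(ΔP_Y/P̄_Y) = (-70/108.0)/(0.6/7.70) ≈ -8.318.
ε < 0: good X and good Y are complements.

-8.318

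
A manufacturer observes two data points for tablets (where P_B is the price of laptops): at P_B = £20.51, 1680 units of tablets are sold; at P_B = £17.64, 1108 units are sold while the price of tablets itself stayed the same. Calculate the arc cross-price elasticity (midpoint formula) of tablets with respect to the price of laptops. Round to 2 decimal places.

2.73

ΔQ_A = 1108 − 1680 = -572; ΔP_B = 17.64 − 20.51 = -2.87.
Midpoints: Q̄_A = 1394.0, P̄_B = 19.08.
ε = (ΔQ_A/Q̄_A)/(ΔP_B/P̄_B) = (-572/1394.0)/(-2.87/19.08) ≈ 2.73.
ε > 0: tablets and laptops are substitutes.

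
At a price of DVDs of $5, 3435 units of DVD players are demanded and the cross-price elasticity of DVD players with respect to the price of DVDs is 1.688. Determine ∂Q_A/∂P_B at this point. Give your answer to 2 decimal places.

ε = (∂Q_A/∂P_B)·(P_B/Q_A) ⇒ ∂Q_A/∂P_B = ε·Q_A/P_B = 1.688 × 3435/5 ≈ 1159.66.

1159.66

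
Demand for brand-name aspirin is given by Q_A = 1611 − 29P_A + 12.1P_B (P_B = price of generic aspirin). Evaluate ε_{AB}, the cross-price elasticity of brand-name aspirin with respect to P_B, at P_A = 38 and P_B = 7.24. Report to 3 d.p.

At P_A = 38 and P_B = 7.24: Q_A = 596.604.
∂Q_A/∂P_B = 12.1.
ε = (∂Q_A/∂P_B)(P_B/Q_A) = 12.1 × (7.24/596.604) ≈ 0.147.
Since ε > 0, brand-name aspirin and generic aspirin are substitutes.

0.147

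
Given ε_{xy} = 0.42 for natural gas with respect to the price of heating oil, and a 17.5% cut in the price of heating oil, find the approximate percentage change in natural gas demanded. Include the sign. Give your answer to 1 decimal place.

-7.4%

%ΔQ ≈ ε × %ΔP of heating oil = 0.42 × (-17.5%) = -7.4%.
Demand for natural gas falls by about 7.4%.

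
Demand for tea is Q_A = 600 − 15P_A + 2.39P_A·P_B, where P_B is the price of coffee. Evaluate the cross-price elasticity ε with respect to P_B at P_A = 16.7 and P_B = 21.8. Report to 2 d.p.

0.71

At P_A = 16.7 and P_B = 21.8: Q_A = 1219.603.
∂Q_A/∂P_B = 2.39P_A = 2.39(16.7) = 39.9130.
ε = (∂Q_A/∂P_B)(P_B/Q_A) = 39.9130 × (21.8/1219.603) ≈ 0.71.
ε > 0: substitutes.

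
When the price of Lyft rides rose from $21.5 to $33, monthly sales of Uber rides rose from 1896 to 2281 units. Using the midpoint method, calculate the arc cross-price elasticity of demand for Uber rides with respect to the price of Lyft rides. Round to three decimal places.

0.437

ΔQ_A = 2281 − 1896 = 385; ΔP_B = 33 − 21.5 = 11.5.
Midpoints: Q̄_A = 2088.5, P̄_B = 27.25.
ε = (ΔQ_A/Q̄_A)/(ΔP_B/P̄_B) = (385/2088.5)/(11.5/27.25) ≈ 0.437.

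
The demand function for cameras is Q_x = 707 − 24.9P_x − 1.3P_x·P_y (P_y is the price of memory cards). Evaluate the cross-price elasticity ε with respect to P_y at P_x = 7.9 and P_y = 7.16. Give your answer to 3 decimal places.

-0.168

At P_x = 7.9 and P_y = 7.16: Q_x = 436.757.
∂Q_x/∂P_y = -1.3P_x = -1.3(7.9) = -10.2700.
ε = (∂Q_x/∂P_y)(P_y/Q_x) = -10.2700 × (7.16/436.757) ≈ -0.168.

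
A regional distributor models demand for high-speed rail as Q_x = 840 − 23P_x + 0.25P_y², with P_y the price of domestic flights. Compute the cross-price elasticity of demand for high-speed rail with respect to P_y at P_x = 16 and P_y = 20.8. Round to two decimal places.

0.37

At P_x = 16 and P_y = 20.8: Q_x = 580.16.
∂Q_x/∂P_y = 0.5P_y = 0.5(20.8) = 10.4000.
ε = (∂Q_x/∂P_y)(P_y/Q_x) = 10.4000 × (20.8/580.16) ≈ 0.37.
ε > 0: substitutes.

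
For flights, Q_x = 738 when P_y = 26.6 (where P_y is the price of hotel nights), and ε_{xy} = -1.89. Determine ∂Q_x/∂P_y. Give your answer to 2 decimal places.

ε = (∂Q_x/∂P_y)·(P_y/Q_x) ⇒ ∂Q_x/∂P_y = ε·Q_x/P_y = -1.89 × 738/26.6 ≈ -52.44.

-52.44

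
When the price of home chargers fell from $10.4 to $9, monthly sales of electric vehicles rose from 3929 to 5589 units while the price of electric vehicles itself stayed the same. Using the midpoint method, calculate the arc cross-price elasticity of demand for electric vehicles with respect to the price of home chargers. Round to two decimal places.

ΔQ_A = 5589 − 3929 = 1660; ΔP_B = 9 − 10.4 = -1.4.
Midpoints: Q̄_A = 4759.0, P̄_B = 9.70.
ε = (ΔQ_A/Q̄_A)/(ΔP_B/P̄_B) = (1660/4759.0)/(-1.4/9.70) ≈ -2.42.

-2.42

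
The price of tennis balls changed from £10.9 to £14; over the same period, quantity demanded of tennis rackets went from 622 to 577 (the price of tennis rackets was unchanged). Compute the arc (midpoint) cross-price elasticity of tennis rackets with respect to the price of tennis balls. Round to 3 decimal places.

-0.301

ΔQ_A = 577 − 622 = -45; ΔP_B = 14 − 10.9 = 3.1.
Midpoints: Q̄_A = 599.5, P̄_B = 12.45.
ε = (ΔQ_A/Q̄_A)/(ΔP_B/P̄_B) = (-45/599.5)/(3.1/12.45) ≈ -0.301.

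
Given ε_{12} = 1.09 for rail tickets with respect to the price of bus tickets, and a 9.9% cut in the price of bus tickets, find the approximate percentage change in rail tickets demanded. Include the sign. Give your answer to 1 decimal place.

-10.8%

%ΔQ ≈ ε × %ΔP of bus tickets = 1.09 × (-9.9%) = -10.8%.
Demand for rail tickets falls by about 10.8%.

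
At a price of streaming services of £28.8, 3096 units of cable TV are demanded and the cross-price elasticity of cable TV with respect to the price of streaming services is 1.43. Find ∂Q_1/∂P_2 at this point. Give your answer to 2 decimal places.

ε = (∂Q_1/∂P_2)·(P_2/Q_1) ⇒ ∂Q_1/∂P_2 = ε·Q_1/P_2 = 1.43 × 3096/28.8 ≈ 153.73.

153.73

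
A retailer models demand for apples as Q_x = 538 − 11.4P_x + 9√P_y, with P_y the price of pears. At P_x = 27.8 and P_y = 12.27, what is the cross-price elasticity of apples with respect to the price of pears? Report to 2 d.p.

0.06

At P_x = 27.8 and P_y = 12.27: Q_x = 252.606.
∂Q_x/∂P_y = 9/(2√P_y) = 9/(2√12.27) = 1.2847.
ε = (∂Q_x/∂P_y)(P_y/Q_x) = 1.2847 × (12.27/252.606) ≈ 0.06.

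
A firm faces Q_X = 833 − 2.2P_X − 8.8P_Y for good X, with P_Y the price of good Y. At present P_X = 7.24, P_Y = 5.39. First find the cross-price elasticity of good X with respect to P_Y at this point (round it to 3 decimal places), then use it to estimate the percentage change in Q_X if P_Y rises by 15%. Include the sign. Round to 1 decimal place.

At P_X = 7.24, P_Y = 5.39: Q_X = 769.64.
∂Q_X/∂P_Y = -8.8.
ε = (∂Q_X/∂P_Y)(P_Y/Q_X) = -8.8000 × 5.39/769.64 ≈ -0.062.
%ΔQ_X ≈ ε × %ΔP_Y = -0.062 × (15%) = -0.9%.

-0.9%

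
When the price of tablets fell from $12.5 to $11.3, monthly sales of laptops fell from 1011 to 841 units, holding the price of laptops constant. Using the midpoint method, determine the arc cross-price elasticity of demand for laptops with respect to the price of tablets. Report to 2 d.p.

1.82

ΔQ_A = 841 − 1011 = -170; ΔP_B = 11.3 − 12.5 = -1.2.
Midpoints: Q̄_A = 926.0, P̄_B = 11.90.
ε = (ΔQ_A/Q̄_A)/(ΔP_B/P̄_B) = (-170/926.0)/(-1.2/11.90) ≈ 1.82.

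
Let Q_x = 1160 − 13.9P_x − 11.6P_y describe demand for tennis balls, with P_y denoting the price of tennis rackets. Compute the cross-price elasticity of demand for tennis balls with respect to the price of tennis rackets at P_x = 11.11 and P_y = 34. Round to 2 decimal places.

At P_x = 11.11 and P_y = 34: Q_x = 611.171.
∂Q_x/∂P_y = -11.6.
ε = (∂Q_x/∂P_y)(P_y/Q_x) = -11.6 × (34/611.171) ≈ -0.65.

-0.65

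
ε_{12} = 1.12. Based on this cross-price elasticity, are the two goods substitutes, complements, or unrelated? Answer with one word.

ε = 1.12 > 0, so a higher price of good 2 raises demand for good 1: substitutes.

substitutes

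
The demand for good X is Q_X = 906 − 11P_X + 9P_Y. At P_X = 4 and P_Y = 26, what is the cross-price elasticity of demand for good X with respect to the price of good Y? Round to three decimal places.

0.214

At P_X = 4 and P_Y = 26: Q_X = 1096.
∂Q_X/∂P_Y = 9.
ε = (∂Q_X/∂P_Y)(P_Y/Q_X) = 9 × (26/1096) ≈ 0.214.
Since ε > 0, good X and good Y are substitutes.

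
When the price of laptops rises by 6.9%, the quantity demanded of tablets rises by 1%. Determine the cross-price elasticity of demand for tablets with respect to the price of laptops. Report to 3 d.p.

0.145

ε = (%ΔQ of tablets) / (%ΔP of laptops) = (1%) / (6.9%) ≈ 0.145.
Positive cross-price elasticity: substitutes.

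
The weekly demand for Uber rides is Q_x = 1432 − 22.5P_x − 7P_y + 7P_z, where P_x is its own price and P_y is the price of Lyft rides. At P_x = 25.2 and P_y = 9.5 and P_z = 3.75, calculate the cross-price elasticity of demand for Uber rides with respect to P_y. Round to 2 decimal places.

At P_x = 25.2 and P_y = 9.5 and P_z = 3.75: Q_x = 824.75.
∂Q_x/∂P_y = -7.
ε = (∂Q_x/∂P_y)(P_y/Q_x) = -7 × (9.5/824.75) ≈ -0.08.

-0.08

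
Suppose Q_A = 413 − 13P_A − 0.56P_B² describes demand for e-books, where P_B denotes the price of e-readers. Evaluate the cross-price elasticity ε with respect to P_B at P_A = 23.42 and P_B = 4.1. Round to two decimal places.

-0.19

At P_A = 23.42 and P_B = 4.1: Q_A = 99.126.
∂Q_A/∂P_B = -1.12P_B = -1.12(4.1) = -4.5920.
ε = (∂Q_A/∂P_B)(P_B/Q_A) = -4.5920 × (4.1/99.126) ≈ -0.19.
ε < 0: complements.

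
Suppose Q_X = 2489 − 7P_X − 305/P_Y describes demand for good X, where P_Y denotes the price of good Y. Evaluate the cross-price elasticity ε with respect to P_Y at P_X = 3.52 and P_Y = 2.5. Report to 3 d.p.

At P_X = 3.52 and P_Y = 2.5: Q_X = 2342.36.
∂Q_X/∂P_Y = 305/P_Y² = 48.8000.
ε = (∂Q_X/∂P_Y)(P_Y/Q_X) = 48.8000 × (2.5/2342.36) ≈ 0.052.
ε > 0: substitutes.

0.052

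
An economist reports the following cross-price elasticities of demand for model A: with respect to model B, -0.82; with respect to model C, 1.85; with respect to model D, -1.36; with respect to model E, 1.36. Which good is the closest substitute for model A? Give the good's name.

model C

Substitutes have ε > 0. Among the positive values, 1.85 (model C) is largest.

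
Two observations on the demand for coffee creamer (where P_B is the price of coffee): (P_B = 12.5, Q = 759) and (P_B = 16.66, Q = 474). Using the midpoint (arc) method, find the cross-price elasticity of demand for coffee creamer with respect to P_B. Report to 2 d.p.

ΔQ_A = 474 − 759 = -285; ΔP_B = 16.66 − 12.5 = 4.16.
Midpoints: Q̄_A = 616.5, P̄_B = 14.58.
ε = (ΔQ_A/Q̄_A)/(ΔP_B/P̄_B) = (-285/616.5)/(4.16/14.58) ≈ -1.62.

-1.62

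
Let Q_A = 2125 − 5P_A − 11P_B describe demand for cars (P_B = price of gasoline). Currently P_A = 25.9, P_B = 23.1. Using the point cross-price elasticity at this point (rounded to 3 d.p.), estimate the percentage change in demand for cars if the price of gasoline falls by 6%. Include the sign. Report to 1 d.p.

0.9%

At P_A = 25.9, P_B = 23.1: Q_A = 1741.4.
∂Q_A/∂P_B = -11.
ε = (∂Q_A/∂P_B)(P_B/Q_A) = -11.0000 × 23.1/1741.4 ≈ -0.146.
%ΔQ_A ≈ ε × %ΔP_B = -0.146 × (-6%) = 0.9%.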